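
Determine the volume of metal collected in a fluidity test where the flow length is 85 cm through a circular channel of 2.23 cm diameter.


Formula: V = pi * (d/2)^2 * L  (cylinder volume)
Radius = 2.23/2 = 1.115 cm
V = pi * 1.115^2 * 85 = 331.9851 cm^3


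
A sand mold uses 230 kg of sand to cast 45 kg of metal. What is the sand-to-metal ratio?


Formula: Sand-to-Metal Ratio = W_sand / W_metal
Ratio = 230 kg / 45 kg = 5.1111

Final answer: 5.1111


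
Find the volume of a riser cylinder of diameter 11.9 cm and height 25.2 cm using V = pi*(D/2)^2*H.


Formula: V = pi * (D/2)^2 * H  (cylinder volume)
Radius = D/2 = 11.9/2 = 5.95 cm
V = pi * 5.95^2 * 25.2 = 2802.7499 cm^3

Answer: 2802.7499 cm^3


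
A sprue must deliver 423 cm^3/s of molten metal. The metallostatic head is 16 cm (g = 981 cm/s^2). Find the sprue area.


Formula: v = sqrt(2*g*h), A = Q/v
Velocity: v = sqrt(2 * 981 * 16) = sqrt(31392) = 177.1779 cm/s
Sprue area: A = Q / v = 423 / 177.1779 = 2.3874 cm^2

Final answer: 2.3874 cm^2


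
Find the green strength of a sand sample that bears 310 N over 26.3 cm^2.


Formula: Compressive Strength = Force / Area
Strength = 310 N / 26.3 cm^2 = 11.7871 N/cm^2


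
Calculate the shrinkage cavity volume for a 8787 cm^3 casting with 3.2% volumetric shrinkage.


Formula: V_shrink = V_casting * shrinkage_pct / 100
V_shrink = 8787 cm^3 * 3.2 / 100 = 281.1840 cm^3

281.1840 cm^3


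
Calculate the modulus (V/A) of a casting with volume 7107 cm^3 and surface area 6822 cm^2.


Formula: Casting Modulus M = V / A
M = 7107 cm^3 / 6822 cm^2 = 1.0418 cm

Answer: 1.0418 cm


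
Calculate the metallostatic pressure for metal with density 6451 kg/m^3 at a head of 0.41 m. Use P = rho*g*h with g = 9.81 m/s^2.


Formula: P = rho * g * h
rho * g = 6451 * 9.81 = 63284.31 N/m^3
P = 63284.31 * 0.41 = 25946.5671 Pa

25946.5671 Pa


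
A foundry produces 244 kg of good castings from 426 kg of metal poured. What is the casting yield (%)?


Formula: Casting Yield = (W_good / W_total) * 100
Yield = (244 kg / 426 kg) * 100 = 57.2770%

Final answer: 57.2770%


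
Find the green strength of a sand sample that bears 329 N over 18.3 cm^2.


Formula: Compressive Strength = Force / Area
Strength = 329 N / 18.3 cm^2 = 17.9781 N/cm^2

Answer: 17.9781 N/cm^2


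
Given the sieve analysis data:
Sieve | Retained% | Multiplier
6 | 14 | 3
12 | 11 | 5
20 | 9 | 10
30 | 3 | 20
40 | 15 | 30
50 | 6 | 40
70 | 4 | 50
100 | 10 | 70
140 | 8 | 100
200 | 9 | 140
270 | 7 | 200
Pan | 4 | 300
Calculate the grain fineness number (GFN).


Formula: GFN = sum(pct * multiplier) / sum(pct)
sum(pct * multiplier) = 6497
sum(pct) = 100
GFN = 6497 / 100 = 64.97


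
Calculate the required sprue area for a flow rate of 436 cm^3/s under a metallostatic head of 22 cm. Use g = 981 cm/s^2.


Formula: v = sqrt(2*g*h), A = Q/v
Velocity: v = sqrt(2 * 981 * 22) = sqrt(43164) = 207.7595 cm/s
Sprue area: A = Q / v = 436 / 207.7595 = 2.0986 cm^2

Final answer: 2.0986 cm^2


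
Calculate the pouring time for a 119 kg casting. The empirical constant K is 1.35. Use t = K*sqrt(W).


Formula: t = K * sqrt(W)
sqrt(W) = sqrt(119) = 10.90871
t = 1.35 * 10.90871 = 14.7268 s


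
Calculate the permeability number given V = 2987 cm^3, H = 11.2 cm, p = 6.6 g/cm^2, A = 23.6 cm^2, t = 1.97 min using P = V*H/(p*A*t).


Formula: Permeability Number P = (V * H) / (p * A * t)
Numerator: V * H = 2987 * 11.2 = 33454.4
Denominator: p * A * t = 6.6 * 23.6 * 1.97 = 306.8472
P = 33454.4 / 306.8472 = 109.0263

109.0263


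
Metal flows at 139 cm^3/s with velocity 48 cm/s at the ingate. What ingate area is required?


Formula: A_ingate = Q / v  (continuity equation)
A = 139 cm^3/s / 48 cm/s = 2.8958 cm^2


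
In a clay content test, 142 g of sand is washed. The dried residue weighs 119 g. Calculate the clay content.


Formula: Clay% = (W_total - W_washed) / W_total * 100
Clay mass = 142 - 119 = 23 g
Clay% = 23 / 142 * 100 = 16.1972%


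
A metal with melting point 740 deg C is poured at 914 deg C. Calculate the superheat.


Formula: Superheat = T_pour - T_melt
Superheat = 914 - 740 = 174 deg C

174 deg C


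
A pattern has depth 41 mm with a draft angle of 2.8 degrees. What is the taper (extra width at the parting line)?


Formula: taper = depth * tan(draft_angle)
tan(2.8 deg) = 0.0489082
taper = 41 mm * 0.0489082 = 2.0052 mm

Answer: 2.0052 mm


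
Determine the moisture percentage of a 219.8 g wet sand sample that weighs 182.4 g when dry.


Formula: MC = (W_wet - W_dry) / W_wet * 100
Water mass = 219.8 - 182.4 = 37.4 g
MC = 37.4 / 219.8 * 100 = 17.0155%


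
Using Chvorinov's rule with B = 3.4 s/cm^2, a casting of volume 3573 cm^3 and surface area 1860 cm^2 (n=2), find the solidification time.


Formula: t_s = B * (V/A)^n  (Chvorinov's rule, n=2)
Modulus M = V/A = 3573/1860 = 1.920968 cm
M^2 = 1.920968^2 = 3.690118 cm^2
t_s = 3.4 * 3.690118 = 12.5464 s

Final answer: 12.5464 s


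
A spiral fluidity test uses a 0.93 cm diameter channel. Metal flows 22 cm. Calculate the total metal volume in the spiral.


Formula: V = pi * (d/2)^2 * L  (cylinder volume)
Radius = 0.93/2 = 0.465 cm
V = pi * 0.465^2 * 22 = 14.9444 cm^3


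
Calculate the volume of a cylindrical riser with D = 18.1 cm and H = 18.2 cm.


Formula: V = pi * (D/2)^2 * H  (cylinder volume)
Radius = D/2 = 18.1/2 = 9.05 cm
V = pi * 9.05^2 * 18.2 = 4682.9381 cm^3

Final answer: 4682.9381 cm^3


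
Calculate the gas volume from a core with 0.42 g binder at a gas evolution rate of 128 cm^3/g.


Formula: V_gas = W_binder * gas_evolution_rate
V = 0.42 g * 128 cm^3/g = 53.7600 cm^3

53.7600 cm^3


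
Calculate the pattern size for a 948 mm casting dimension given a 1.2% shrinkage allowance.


Formula: L_pattern = L_casting * (1 + shrinkage_rate/100)
Shrinkage factor = 1 + 1.2/100 = 1.012
L_pattern = 948 mm * 1.012 = 959.3760 mm

Final answer: 959.3760 mm


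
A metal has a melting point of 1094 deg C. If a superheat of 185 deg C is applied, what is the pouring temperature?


Formula: T_pour = T_melt + Superheat
T_pour = 1094 + 185 = 1279 deg C

Answer: 1279 deg C


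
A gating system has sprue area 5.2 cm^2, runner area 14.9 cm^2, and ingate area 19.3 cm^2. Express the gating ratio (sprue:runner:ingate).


Sprue:Runner:Ingate = 1 : 14.9/5.2 : 19.3/5.2 = 1:2.87:3.71

Final answer: 1:2.87:3.71


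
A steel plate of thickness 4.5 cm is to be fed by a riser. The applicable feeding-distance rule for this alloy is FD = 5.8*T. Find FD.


Formula: FD = 5.8 * T  (riser feeding-distance rule)
FD = 5.8 * 4.5 cm = 26.1000 cm


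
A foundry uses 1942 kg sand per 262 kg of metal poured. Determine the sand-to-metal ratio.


Formula: Sand-to-Metal Ratio = W_sand / W_metal
Ratio = 1942 kg / 262 kg = 7.4122


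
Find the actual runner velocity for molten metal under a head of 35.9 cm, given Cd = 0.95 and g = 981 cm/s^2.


Formula: v = Cd * sqrt(2 * g * h)  (Torricelli with discharge coefficient)
2*g*h = 2 * 981 * 35.9 = 70435.8 cm^2/s^2
sqrt(70435.8) = 265.39744 cm/s
v = 0.95 * 265.39744 = 252.1276 cm/s

Final answer: 252.1276 cm/s


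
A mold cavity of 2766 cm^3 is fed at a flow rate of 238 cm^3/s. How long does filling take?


Formula: t_fill = V_mold / Q_flow
t = 2766 cm^3 / 238 cm^3/s = 11.6218 s

Final answer: 11.6218 s


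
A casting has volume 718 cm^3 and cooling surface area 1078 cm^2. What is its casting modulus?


Formula: Casting Modulus M = V / A
M = 718 cm^3 / 1078 cm^2 = 0.6660 cm

0.6660 cm


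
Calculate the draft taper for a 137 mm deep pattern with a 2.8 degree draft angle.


Formula: taper = depth * tan(draft_angle)
tan(2.8 deg) = 0.0489082
taper = 137 mm * 0.0489082 = 6.7004 mm

6.7004 mm


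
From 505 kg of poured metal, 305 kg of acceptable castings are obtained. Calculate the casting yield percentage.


Formula: Casting Yield = (W_good / W_total) * 100
Yield = (305 kg / 505 kg) * 100 = 60.3960%

60.3960%


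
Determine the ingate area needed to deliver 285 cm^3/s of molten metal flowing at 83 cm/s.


Formula: A_ingate = Q / v  (continuity equation)
A = 285 cm^3/s / 83 cm/s = 3.4337 cm^2

Final answer: 3.4337 cm^2


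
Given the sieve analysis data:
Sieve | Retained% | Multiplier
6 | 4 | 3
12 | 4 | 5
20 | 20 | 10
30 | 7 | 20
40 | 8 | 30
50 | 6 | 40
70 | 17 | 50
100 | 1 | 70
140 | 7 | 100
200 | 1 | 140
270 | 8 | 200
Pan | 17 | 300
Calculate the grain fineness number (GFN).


Formula: GFN = sum(pct * multiplier) / sum(pct)
sum(pct * multiplier) = 9312
sum(pct) = 100
GFN = 9312 / 100 = 93.12

93.12


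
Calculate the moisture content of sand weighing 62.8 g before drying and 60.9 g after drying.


Formula: MC = (W_wet - W_dry) / W_wet * 100
Water mass = 62.8 - 60.9 = 1.9 g
MC = 1.9 / 62.8 * 100 = 3.0255%


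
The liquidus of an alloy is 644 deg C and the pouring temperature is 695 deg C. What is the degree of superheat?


Formula: Superheat = T_pour - T_melt
Superheat = 695 - 644 = 51 deg C

51 deg C


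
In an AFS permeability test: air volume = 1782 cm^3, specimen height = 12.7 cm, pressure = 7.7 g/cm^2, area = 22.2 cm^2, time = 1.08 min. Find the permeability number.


Formula: Permeability Number P = (V * H) / (p * A * t)
Numerator: V * H = 1782 * 12.7 = 22631.4
Denominator: p * A * t = 7.7 * 22.2 * 1.08 = 184.6152
P = 22631.4 / 184.6152 = 122.5869

122.5869


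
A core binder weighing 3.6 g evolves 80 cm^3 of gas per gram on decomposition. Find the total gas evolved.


Formula: V_gas = W_binder * gas_evolution_rate
V = 3.6 g * 80 cm^3/g = 288.0000 cm^3

288.0000 cm^3


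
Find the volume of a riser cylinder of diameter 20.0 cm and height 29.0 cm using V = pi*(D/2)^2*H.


Formula: V = pi * (D/2)^2 * H  (cylinder volume)
Radius = D/2 = 20.0/2 = 10.0 cm
V = pi * 10.0^2 * 29.0 = 9110.6187 cm^3


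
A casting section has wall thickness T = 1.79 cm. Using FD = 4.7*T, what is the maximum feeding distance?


Formula: FD = 4.7 * T  (riser feeding-distance rule)
FD = 4.7 * 1.79 cm = 8.4130 cm

Answer: 8.4130 cm


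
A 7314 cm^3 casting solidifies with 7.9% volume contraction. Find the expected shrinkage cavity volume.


Formula: V_shrink = V_casting * shrinkage_pct / 100
V_shrink = 7314 cm^3 * 7.9 / 100 = 577.8060 cm^3

Final answer: 577.8060 cm^3


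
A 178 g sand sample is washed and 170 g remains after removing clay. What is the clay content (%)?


Formula: Clay% = (W_total - W_washed) / W_total * 100
Clay mass = 178 - 170 = 8 g
Clay% = 8 / 178 * 100 = 4.4944%


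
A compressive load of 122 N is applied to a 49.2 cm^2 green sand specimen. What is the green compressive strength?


Formula: Compressive Strength = Force / Area
Strength = 122 N / 49.2 cm^2 = 2.4797 N/cm^2

2.4797 N/cm^2


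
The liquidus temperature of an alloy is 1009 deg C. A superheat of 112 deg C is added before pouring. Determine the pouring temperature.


Formula: T_pour = T_melt + Superheat
T_pour = 1009 + 112 = 1121 deg C


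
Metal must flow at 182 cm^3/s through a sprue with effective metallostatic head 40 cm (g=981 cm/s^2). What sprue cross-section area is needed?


Formula: v = sqrt(2*g*h), A = Q/v
Velocity: v = sqrt(2 * 981 * 40) = sqrt(78480) = 280.1428 cm/s
Sprue area: A = Q / v = 182 / 280.1428 = 0.6497 cm^2


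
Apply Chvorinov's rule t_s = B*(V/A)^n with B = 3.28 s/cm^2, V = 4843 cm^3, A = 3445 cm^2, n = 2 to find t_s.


Formula: t_s = B * (V/A)^n  (Chvorinov's rule, n=2)
Modulus M = V/A = 4843/3445 = 1.405806 cm
M^2 = 1.405806^2 = 1.976291 cm^2
t_s = 3.28 * 1.976291 = 6.4822 s

Final answer: 6.4822 s


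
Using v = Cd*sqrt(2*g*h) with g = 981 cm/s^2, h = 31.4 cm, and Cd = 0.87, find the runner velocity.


Formula: v = Cd * sqrt(2 * g * h)  (Torricelli with discharge coefficient)
2*g*h = 2 * 981 * 31.4 = 61606.8 cm^2/s^2
sqrt(61606.8) = 248.20717 cm/s
v = 0.87 * 248.20717 = 215.9402 cm/s


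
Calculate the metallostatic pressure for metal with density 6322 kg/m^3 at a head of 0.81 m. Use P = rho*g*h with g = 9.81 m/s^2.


Formula: P = rho * g * h
rho * g = 6322 * 9.81 = 62018.82 N/m^3
P = 62018.82 * 0.81 = 50235.2442 Pa


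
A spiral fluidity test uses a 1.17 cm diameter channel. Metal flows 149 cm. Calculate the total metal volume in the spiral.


Formula: V = pi * (d/2)^2 * L  (cylinder volume)
Radius = 1.17/2 = 0.585 cm
V = pi * 0.585^2 * 149 = 160.1946 cm^3

Final answer: 160.1946 cm^3


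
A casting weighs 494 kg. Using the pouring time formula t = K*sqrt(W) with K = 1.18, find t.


Formula: t = K * sqrt(W)
sqrt(W) = sqrt(494) = 22.22611
t = 1.18 * 22.22611 = 26.2268 s

26.2268 s


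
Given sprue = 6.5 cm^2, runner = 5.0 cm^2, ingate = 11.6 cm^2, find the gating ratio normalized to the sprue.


Sprue:Runner:Ingate = 1 : 5.0/6.5 : 11.6/6.5 = 1:0.77:1.78


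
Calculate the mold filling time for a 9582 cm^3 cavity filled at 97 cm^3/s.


Formula: t_fill = V_mold / Q_flow
t = 9582 cm^3 / 97 cm^3/s = 98.7835 s

Answer: 98.7835 s


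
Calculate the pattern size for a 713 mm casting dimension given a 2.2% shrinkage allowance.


Formula: L_pattern = L_casting * (1 + shrinkage_rate/100)
Shrinkage factor = 1 + 2.2/100 = 1.022
L_pattern = 713 mm * 1.022 = 728.6860 mm

Final answer: 728.6860 mm


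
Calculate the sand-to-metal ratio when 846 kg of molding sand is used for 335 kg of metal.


Formula: Sand-to-Metal Ratio = W_sand / W_metal
Ratio = 846 kg / 335 kg = 2.5254

Final answer: 2.5254


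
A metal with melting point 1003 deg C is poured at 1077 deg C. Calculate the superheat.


Formula: Superheat = T_pour - T_melt
Superheat = 1077 - 1003 = 74 deg C

74 deg C


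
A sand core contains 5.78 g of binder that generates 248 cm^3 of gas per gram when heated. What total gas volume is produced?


Formula: V_gas = W_binder * gas_evolution_rate
V = 5.78 g * 248 cm^3/g = 1433.4400 cm^3

Answer: 1433.4400 cm^3


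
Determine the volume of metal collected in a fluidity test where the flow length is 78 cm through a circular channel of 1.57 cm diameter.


Formula: V = pi * (d/2)^2 * L  (cylinder volume)
Radius = 1.57/2 = 0.785 cm
V = pi * 0.785^2 * 78 = 151.0024 cm^3

Answer: 151.0024 cm^3


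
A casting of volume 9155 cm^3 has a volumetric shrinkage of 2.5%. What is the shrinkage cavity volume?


Formula: V_shrink = V_casting * shrinkage_pct / 100
V_shrink = 9155 cm^3 * 2.5 / 100 = 228.8750 cm^3

228.8750 cm^3


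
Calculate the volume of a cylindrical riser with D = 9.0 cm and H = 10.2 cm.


Formula: V = pi * (D/2)^2 * H  (cylinder volume)
Radius = D/2 = 9.0/2 = 4.5 cm
V = pi * 4.5^2 * 10.2 = 648.8960 cm^3

648.8960 cm^3


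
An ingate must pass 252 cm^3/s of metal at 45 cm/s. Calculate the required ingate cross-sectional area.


Formula: A_ingate = Q / v  (continuity equation)
A = 252 cm^3/s / 45 cm/s = 5.6000 cm^2


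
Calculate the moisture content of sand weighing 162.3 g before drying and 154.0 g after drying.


Formula: MC = (W_wet - W_dry) / W_wet * 100
Water mass = 162.3 - 154.0 = 8.3 g
MC = 8.3 / 162.3 * 100 = 5.1140%

5.1140%


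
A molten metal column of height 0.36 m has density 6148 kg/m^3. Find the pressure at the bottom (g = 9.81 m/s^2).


Formula: P = rho * g * h
rho * g = 6148 * 9.81 = 60311.88 N/m^3
P = 60311.88 * 0.36 = 21712.2768 Pa


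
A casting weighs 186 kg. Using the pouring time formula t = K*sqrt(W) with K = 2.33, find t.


Formula: t = K * sqrt(W)
sqrt(W) = sqrt(186) = 13.63818
t = 2.33 * 13.63818 = 31.7770 s


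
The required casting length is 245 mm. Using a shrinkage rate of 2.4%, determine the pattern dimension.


Formula: L_pattern = L_casting * (1 + shrinkage_rate/100)
Shrinkage factor = 1 + 2.4/100 = 1.024
L_pattern = 245 mm * 1.024 = 250.8800 mm


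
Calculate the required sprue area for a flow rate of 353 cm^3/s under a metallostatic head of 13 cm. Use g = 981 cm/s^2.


Formula: v = sqrt(2*g*h), A = Q/v
Velocity: v = sqrt(2 * 981 * 13) = sqrt(25506) = 159.7060 cm/s
Sprue area: A = Q / v = 353 / 159.7060 = 2.2103 cm^2

2.2103 cm^2


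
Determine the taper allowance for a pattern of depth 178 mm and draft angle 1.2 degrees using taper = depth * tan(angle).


Formula: taper = depth * tan(draft_angle)
tan(1.2 deg) = 0.0209470
taper = 178 mm * 0.0209470 = 3.7286 mm

Answer: 3.7286 mm


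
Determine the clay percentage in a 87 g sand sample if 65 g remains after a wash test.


Formula: Clay% = (W_total - W_washed) / W_total * 100
Clay mass = 87 - 65 = 22 g
Clay% = 22 / 87 * 100 = 25.2874%

Final answer: 25.2874%


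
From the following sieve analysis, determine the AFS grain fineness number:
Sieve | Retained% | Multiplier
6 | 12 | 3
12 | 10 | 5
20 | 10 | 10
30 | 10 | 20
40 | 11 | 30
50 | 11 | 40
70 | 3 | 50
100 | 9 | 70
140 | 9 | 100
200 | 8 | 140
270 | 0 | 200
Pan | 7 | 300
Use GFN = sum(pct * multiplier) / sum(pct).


Formula: GFN = sum(pct * multiplier) / sum(pct)
sum(pct * multiplier) = 6056
sum(pct) = 100
GFN = 6056 / 100 = 60.56

60.56


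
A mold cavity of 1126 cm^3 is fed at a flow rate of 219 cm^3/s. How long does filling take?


Formula: t_fill = V_mold / Q_flow
t = 1126 cm^3 / 219 cm^3/s = 5.1416 s

Final answer: 5.1416 s


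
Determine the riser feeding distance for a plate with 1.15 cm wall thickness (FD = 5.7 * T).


Formula: FD = 5.7 * T  (riser feeding-distance rule)
FD = 5.7 * 1.15 cm = 6.5550 cm

6.5550 cm


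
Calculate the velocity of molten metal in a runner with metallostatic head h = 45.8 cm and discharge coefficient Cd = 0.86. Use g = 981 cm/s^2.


Formula: v = Cd * sqrt(2 * g * h)  (Torricelli with discharge coefficient)
2*g*h = 2 * 981 * 45.8 = 89859.6 cm^2/s^2
sqrt(89859.6) = 299.76591 cm/s
v = 0.86 * 299.76591 = 257.7987 cm/s

257.7987 cm/s


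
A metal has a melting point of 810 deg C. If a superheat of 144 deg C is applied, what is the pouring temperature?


Formula: T_pour = T_melt + Superheat
T_pour = 810 + 144 = 954 deg C


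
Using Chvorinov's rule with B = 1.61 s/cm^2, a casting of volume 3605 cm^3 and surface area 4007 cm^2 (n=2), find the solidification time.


Formula: t_s = B * (V/A)^n  (Chvorinov's rule, n=2)
Modulus M = V/A = 3605/4007 = 0.899676 cm
M^2 = 0.899676^2 = 0.809417 cm^2
t_s = 1.61 * 0.809417 = 1.3032 s

Final answer: 1.3032 s


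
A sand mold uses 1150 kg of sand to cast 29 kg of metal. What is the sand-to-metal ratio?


Formula: Sand-to-Metal Ratio = W_sand / W_metal
Ratio = 1150 kg / 29 kg = 39.6552

39.6552


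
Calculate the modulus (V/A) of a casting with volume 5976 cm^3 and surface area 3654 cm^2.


Formula: Casting Modulus M = V / A
M = 5976 cm^3 / 3654 cm^2 = 1.6355 cm

Final answer: 1.6355 cm


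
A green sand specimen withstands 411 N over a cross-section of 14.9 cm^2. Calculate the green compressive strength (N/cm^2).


Formula: Compressive Strength = Force / Area
Strength = 411 N / 14.9 cm^2 = 27.5839 N/cm^2

Final answer: 27.5839 N/cm^2


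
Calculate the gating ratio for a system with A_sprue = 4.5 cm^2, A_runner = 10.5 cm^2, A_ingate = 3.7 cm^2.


Sprue:Runner:Ingate = 1 : 10.5/4.5 : 3.7/4.5 = 1:2.33:0.82

Final answer: 1:2.33:0.82


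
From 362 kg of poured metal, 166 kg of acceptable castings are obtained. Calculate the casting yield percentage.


Formula: Casting Yield = (W_good / W_total) * 100
Yield = (166 kg / 362 kg) * 100 = 45.8564%

Final answer: 45.8564%


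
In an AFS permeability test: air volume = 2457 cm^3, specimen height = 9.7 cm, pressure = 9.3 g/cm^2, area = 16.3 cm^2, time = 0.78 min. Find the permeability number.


Formula: Permeability Number P = (V * H) / (p * A * t)
Numerator: V * H = 2457 * 9.7 = 23832.9
Denominator: p * A * t = 9.3 * 16.3 * 0.78 = 118.2402
P = 23832.9 / 118.2402 = 201.5634

201.5634


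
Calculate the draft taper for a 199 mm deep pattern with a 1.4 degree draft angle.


Formula: taper = depth * tan(draft_angle)
tan(1.4 deg) = 0.0244395
taper = 199 mm * 0.0244395 = 4.8635 mm

Final answer: 4.8635 mm


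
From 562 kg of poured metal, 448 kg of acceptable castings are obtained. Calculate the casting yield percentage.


Formula: Casting Yield = (W_good / W_total) * 100
Yield = (448 kg / 562 kg) * 100 = 79.7153%

79.7153%


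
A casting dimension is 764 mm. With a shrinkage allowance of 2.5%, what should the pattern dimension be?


Formula: L_pattern = L_casting * (1 + shrinkage_rate/100)
Shrinkage factor = 1 + 2.5/100 = 1.025
L_pattern = 764 mm * 1.025 = 783.1000 mm


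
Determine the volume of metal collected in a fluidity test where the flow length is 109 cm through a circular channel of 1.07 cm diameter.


Formula: V = pi * (d/2)^2 * L  (cylinder volume)
Radius = 1.07/2 = 0.535 cm
V = pi * 0.535^2 * 109 = 98.0131 cm^3


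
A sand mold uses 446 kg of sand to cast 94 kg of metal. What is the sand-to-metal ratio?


Formula: Sand-to-Metal Ratio = W_sand / W_metal
Ratio = 446 kg / 94 kg = 4.7447


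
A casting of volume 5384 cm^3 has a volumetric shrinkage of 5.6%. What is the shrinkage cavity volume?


Formula: V_shrink = V_casting * shrinkage_pct / 100
V_shrink = 5384 cm^3 * 5.6 / 100 = 301.5040 cm^3

Final answer: 301.5040 cm^3


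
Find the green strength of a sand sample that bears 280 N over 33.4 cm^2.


Formula: Compressive Strength = Force / Area
Strength = 280 N / 33.4 cm^2 = 8.3832 N/cm^2


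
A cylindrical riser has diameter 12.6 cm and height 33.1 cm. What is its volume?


Formula: V = pi * (D/2)^2 * H  (cylinder volume)
Radius = D/2 = 12.6/2 = 6.3 cm
V = pi * 6.3^2 * 33.1 = 4127.2328 cm^3

4127.2328 cm^3


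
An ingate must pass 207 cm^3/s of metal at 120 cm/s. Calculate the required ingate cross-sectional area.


Formula: A_ingate = Q / v  (continuity equation)
A = 207 cm^3/s / 120 cm/s = 1.7250 cm^2

Answer: 1.7250 cm^2


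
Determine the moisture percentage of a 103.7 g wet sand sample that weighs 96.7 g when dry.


Formula: MC = (W_wet - W_dry) / W_wet * 100
Water mass = 103.7 - 96.7 = 7.0 g
MC = 7.0 / 103.7 * 100 = 6.7502%

Answer: 6.7502%


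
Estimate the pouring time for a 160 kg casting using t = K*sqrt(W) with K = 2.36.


Formula: t = K * sqrt(W)
sqrt(W) = sqrt(160) = 12.64911
t = 2.36 * 12.64911 = 29.8519 s

29.8519 s


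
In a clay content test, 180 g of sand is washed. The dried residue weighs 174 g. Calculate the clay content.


Formula: Clay% = (W_total - W_washed) / W_total * 100
Clay mass = 180 - 174 = 6 g
Clay% = 6 / 180 * 100 = 3.3333%

3.3333%


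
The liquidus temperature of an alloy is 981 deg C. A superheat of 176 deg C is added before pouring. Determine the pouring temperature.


Formula: T_pour = T_melt + Superheat
T_pour = 981 + 176 = 1157 deg C


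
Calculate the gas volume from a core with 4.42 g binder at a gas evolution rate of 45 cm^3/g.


Formula: V_gas = W_binder * gas_evolution_rate
V = 4.42 g * 45 cm^3/g = 198.9000 cm^3

Final answer: 198.9000 cm^3


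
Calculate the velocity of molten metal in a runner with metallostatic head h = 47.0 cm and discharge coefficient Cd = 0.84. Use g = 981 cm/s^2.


Formula: v = Cd * sqrt(2 * g * h)  (Torricelli with discharge coefficient)
2*g*h = 2 * 981 * 47.0 = 92214.0 cm^2/s^2
sqrt(92214.0) = 303.66758 cm/s
v = 0.84 * 303.66758 = 255.0808 cm/s


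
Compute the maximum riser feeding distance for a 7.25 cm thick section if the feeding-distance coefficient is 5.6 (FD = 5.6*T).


Formula: FD = 5.6 * T  (riser feeding-distance rule)
FD = 5.6 * 7.25 cm = 40.6000 cm

Final answer: 40.6000 cm


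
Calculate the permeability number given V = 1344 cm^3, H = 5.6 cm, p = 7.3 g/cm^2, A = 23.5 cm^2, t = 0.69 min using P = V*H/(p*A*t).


Formula: Permeability Number P = (V * H) / (p * A * t)
Numerator: V * H = 1344 * 5.6 = 7526.4
Denominator: p * A * t = 7.3 * 23.5 * 0.69 = 118.3695
P = 7526.4 / 118.3695 = 63.5839

63.5839


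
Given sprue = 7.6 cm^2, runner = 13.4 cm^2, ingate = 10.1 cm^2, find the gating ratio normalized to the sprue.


Sprue:Runner:Ingate = 1 : 13.4/7.6 : 10.1/7.6 = 1:1.76:1.33

Answer: 1:1.76:1.33


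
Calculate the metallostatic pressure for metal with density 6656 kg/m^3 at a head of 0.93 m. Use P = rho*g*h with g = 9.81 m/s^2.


Formula: P = rho * g * h
rho * g = 6656 * 9.81 = 65295.36 N/m^3
P = 65295.36 * 0.93 = 60724.6848 Pa

Answer: 60724.6848 Pa


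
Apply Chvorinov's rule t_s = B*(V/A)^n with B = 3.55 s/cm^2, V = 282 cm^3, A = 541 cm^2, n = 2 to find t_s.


Formula: t_s = B * (V/A)^n  (Chvorinov's rule, n=2)
Modulus M = V/A = 282/541 = 0.521257 cm
M^2 = 0.521257^2 = 0.271709 cm^2
t_s = 3.55 * 0.271709 = 0.9646 s

Final answer: 0.9646 s


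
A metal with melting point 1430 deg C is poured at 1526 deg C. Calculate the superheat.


Formula: Superheat = T_pour - T_melt
Superheat = 1526 - 1430 = 96 deg C


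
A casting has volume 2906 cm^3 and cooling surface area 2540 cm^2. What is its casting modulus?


Formula: Casting Modulus M = V / A
M = 2906 cm^3 / 2540 cm^2 = 1.1441 cm


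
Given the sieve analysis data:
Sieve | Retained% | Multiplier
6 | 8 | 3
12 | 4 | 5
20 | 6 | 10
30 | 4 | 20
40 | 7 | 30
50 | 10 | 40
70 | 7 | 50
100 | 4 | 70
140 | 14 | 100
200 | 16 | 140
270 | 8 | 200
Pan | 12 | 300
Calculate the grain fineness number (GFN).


Formula: GFN = sum(pct * multiplier) / sum(pct)
sum(pct * multiplier) = 10264
sum(pct) = 100
GFN = 10264 / 100 = 102.64

Final answer: 102.64


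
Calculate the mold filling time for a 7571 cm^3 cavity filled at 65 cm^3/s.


Formula: t_fill = V_mold / Q_flow
t = 7571 cm^3 / 65 cm^3/s = 116.4769 s


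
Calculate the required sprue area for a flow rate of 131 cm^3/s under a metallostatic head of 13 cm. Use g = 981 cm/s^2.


Formula: v = sqrt(2*g*h), A = Q/v
Velocity: v = sqrt(2 * 981 * 13) = sqrt(25506) = 159.7060 cm/s
Sprue area: A = Q / v = 131 / 159.7060 = 0.8203 cm^2

0.8203 cm^2


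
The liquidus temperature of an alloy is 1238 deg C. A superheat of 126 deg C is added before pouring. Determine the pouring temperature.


Formula: T_pour = T_melt + Superheat
T_pour = 1238 + 126 = 1364 deg C

1364 deg C


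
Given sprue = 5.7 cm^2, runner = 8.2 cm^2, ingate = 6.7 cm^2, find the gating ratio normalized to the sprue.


Sprue:Runner:Ingate = 1 : 8.2/5.7 : 6.7/5.7 = 1:1.44:1.18


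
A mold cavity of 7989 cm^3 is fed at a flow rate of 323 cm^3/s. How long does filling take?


Formula: t_fill = V_mold / Q_flow
t = 7989 cm^3 / 323 cm^3/s = 24.7337 s


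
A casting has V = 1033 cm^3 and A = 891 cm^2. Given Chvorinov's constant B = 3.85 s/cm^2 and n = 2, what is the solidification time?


Formula: t_s = B * (V/A)^n  (Chvorinov's rule, n=2)
Modulus M = V/A = 1033/891 = 1.159371 cm
M^2 = 1.159371^2 = 1.344141 cm^2
t_s = 3.85 * 1.344141 = 5.1749 s


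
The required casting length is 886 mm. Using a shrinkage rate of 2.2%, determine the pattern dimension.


Formula: L_pattern = L_casting * (1 + shrinkage_rate/100)
Shrinkage factor = 1 + 2.2/100 = 1.022
L_pattern = 886 mm * 1.022 = 905.4920 mm

Final answer: 905.4920 mm


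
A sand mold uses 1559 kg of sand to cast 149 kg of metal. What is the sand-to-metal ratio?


Formula: Sand-to-Metal Ratio = W_sand / W_metal
Ratio = 1559 kg / 149 kg = 10.4631

10.4631


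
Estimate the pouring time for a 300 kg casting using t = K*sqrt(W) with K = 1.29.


Formula: t = K * sqrt(W)
sqrt(W) = sqrt(300) = 17.32051
t = 1.29 * 17.32051 = 22.3435 s

Final answer: 22.3435 s


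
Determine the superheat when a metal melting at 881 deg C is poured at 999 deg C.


Formula: Superheat = T_pour - T_melt
Superheat = 999 - 881 = 118 deg C

Final answer: 118 deg C


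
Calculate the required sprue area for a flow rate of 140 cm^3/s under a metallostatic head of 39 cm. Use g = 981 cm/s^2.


Formula: v = sqrt(2*g*h), A = Q/v
Velocity: v = sqrt(2 * 981 * 39) = sqrt(76518) = 276.6189 cm/s
Sprue area: A = Q / v = 140 / 276.6189 = 0.5061 cm^2


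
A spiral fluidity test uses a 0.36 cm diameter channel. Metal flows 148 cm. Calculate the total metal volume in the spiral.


Formula: V = pi * (d/2)^2 * L  (cylinder volume)
Radius = 0.36/2 = 0.18 cm
V = pi * 0.18^2 * 148 = 15.0646 cm^3


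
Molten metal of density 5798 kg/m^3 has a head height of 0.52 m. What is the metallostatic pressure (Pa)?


Formula: P = rho * g * h
rho * g = 5798 * 9.81 = 56878.38 N/m^3
P = 56878.38 * 0.52 = 29576.7576 Pa

Final answer: 29576.7576 Pa


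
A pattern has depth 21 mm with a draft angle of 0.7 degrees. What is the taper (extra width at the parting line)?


Formula: taper = depth * tan(draft_angle)
tan(0.7 deg) = 0.0122179
taper = 21 mm * 0.0122179 = 0.2566 mm

Answer: 0.2566 mm


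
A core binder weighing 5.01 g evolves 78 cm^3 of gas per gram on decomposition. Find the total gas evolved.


Formula: V_gas = W_binder * gas_evolution_rate
V = 5.01 g * 78 cm^3/g = 390.7800 cm^3

390.7800 cm^3


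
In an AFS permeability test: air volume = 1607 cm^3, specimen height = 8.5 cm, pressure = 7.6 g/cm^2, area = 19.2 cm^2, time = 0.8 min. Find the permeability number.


Formula: Permeability Number P = (V * H) / (p * A * t)
Numerator: V * H = 1607 * 8.5 = 13659.5
Denominator: p * A * t = 7.6 * 19.2 * 0.8 = 116.736
P = 13659.5 / 116.736 = 117.0119

117.0119


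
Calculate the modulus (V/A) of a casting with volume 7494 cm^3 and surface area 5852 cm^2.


Formula: Casting Modulus M = V / A
M = 7494 cm^3 / 5852 cm^2 = 1.2806 cm

Final answer: 1.2806 cm


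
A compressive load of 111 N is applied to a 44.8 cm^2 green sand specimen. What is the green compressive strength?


Formula: Compressive Strength = Force / Area
Strength = 111 N / 44.8 cm^2 = 2.4777 N/cm^2


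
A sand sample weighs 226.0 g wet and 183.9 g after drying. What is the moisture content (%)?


Formula: MC = (W_wet - W_dry) / W_wet * 100
Water mass = 226.0 - 183.9 = 42.1 g
MC = 42.1 / 226.0 * 100 = 18.6283%


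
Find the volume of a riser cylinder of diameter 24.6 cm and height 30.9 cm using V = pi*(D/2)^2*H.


Formula: V = pi * (D/2)^2 * H  (cylinder volume)
Radius = D/2 = 24.6/2 = 12.3 cm
V = pi * 12.3^2 * 30.9 = 14686.5090 cm^3


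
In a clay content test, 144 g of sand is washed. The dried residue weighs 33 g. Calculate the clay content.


Formula: Clay% = (W_total - W_washed) / W_total * 100
Clay mass = 144 - 33 = 111 g
Clay% = 111 / 144 * 100 = 77.0833%

Final answer: 77.0833%


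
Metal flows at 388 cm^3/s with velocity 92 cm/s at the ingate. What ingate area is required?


Formula: A_ingate = Q / v  (continuity equation)
A = 388 cm^3/s / 92 cm/s = 4.2174 cm^2

4.2174 cm^2


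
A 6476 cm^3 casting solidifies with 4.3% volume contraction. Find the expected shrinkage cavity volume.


Formula: V_shrink = V_casting * shrinkage_pct / 100
V_shrink = 6476 cm^3 * 4.3 / 100 = 278.4680 cm^3

Answer: 278.4680 cm^3


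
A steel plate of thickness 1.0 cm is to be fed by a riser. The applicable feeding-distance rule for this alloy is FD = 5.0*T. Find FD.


Formula: FD = 5.0 * T  (riser feeding-distance rule)
FD = 5.0 * 1.0 cm = 5.0000 cm

Answer: 5.0000 cm


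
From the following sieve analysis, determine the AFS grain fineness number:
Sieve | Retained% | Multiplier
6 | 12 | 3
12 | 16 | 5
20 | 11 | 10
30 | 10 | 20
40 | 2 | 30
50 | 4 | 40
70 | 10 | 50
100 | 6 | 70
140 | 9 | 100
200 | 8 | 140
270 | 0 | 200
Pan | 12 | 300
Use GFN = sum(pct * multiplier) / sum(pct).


Formula: GFN = sum(pct * multiplier) / sum(pct)
sum(pct * multiplier) = 7186
sum(pct) = 100
GFN = 7186 / 100 = 71.86


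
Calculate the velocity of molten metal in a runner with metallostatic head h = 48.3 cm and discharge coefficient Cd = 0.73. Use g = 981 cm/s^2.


Formula: v = Cd * sqrt(2 * g * h)  (Torricelli with discharge coefficient)
2*g*h = 2 * 981 * 48.3 = 94764.6 cm^2/s^2
sqrt(94764.6) = 307.83859 cm/s
v = 0.73 * 307.83859 = 224.7222 cm/s

224.7222 cm/s


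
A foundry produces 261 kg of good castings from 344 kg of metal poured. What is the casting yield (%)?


Formula: Casting Yield = (W_good / W_total) * 100
Yield = (261 kg / 344 kg) * 100 = 75.8721%

75.8721%


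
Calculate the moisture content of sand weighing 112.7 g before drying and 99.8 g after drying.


Formula: MC = (W_wet - W_dry) / W_wet * 100
Water mass = 112.7 - 99.8 = 12.9 g
MC = 12.9 / 112.7 * 100 = 11.4463%

Final answer: 11.4463%


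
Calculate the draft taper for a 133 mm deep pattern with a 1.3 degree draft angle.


Formula: taper = depth * tan(draft_angle)
tan(1.3 deg) = 0.0226932
taper = 133 mm * 0.0226932 = 3.0182 mm

Final answer: 3.0182 mm


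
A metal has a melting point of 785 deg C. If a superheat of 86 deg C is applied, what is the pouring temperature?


Formula: T_pour = T_melt + Superheat
T_pour = 785 + 86 = 871 deg C

Answer: 871 deg C


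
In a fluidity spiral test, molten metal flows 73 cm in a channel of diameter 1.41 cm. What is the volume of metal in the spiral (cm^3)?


Formula: V = pi * (d/2)^2 * L  (cylinder volume)
Radius = 1.41/2 = 0.705 cm
V = pi * 0.705^2 * 73 = 113.9859 cm^3


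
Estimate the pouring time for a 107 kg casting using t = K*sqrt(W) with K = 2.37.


Formula: t = K * sqrt(W)
sqrt(W) = sqrt(107) = 10.34408
t = 2.37 * 10.34408 = 24.5155 s

Final answer: 24.5155 s


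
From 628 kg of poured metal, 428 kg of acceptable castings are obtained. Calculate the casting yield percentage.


Formula: Casting Yield = (W_good / W_total) * 100
Yield = (428 kg / 628 kg) * 100 = 68.1529%


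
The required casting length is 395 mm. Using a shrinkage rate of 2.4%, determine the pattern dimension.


Formula: L_pattern = L_casting * (1 + shrinkage_rate/100)
Shrinkage factor = 1 + 2.4/100 = 1.024
L_pattern = 395 mm * 1.024 = 404.4800 mm

Final answer: 404.4800 mm


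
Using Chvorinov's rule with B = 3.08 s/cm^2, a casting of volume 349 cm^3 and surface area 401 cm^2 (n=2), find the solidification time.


Formula: t_s = B * (V/A)^n  (Chvorinov's rule, n=2)
Modulus M = V/A = 349/401 = 0.870324 cm
M^2 = 0.870324^2 = 0.757464 cm^2
t_s = 3.08 * 0.757464 = 2.3330 s

Final answer: 2.3330 s


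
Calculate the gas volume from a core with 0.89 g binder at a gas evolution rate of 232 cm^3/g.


Formula: V_gas = W_binder * gas_evolution_rate
V = 0.89 g * 232 cm^3/g = 206.4800 cm^3

Final answer: 206.4800 cm^3


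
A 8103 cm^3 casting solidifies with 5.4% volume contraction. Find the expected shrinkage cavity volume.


Formula: V_shrink = V_casting * shrinkage_pct / 100
V_shrink = 8103 cm^3 * 5.4 / 100 = 437.5620 cm^3


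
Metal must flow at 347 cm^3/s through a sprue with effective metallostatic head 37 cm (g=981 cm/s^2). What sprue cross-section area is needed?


Formula: v = sqrt(2*g*h), A = Q/v
Velocity: v = sqrt(2 * 981 * 37) = sqrt(72594) = 269.4327 cm/s
Sprue area: A = Q / v = 347 / 269.4327 = 1.2879 cm^2

1.2879 cm^2


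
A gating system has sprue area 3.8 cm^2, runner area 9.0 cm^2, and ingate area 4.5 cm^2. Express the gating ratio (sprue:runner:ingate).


Sprue:Runner:Ingate = 1 : 9.0/3.8 : 4.5/3.8 = 1:2.37:1.18

1:2.37:1.18


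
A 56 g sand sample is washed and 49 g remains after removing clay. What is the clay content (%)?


Formula: Clay% = (W_total - W_washed) / W_total * 100
Clay mass = 56 - 49 = 7 g
Clay% = 7 / 56 * 100 = 12.5000%

Answer: 12.5000%


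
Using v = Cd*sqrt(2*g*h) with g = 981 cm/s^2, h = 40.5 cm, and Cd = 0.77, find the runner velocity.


Formula: v = Cd * sqrt(2 * g * h)  (Torricelli with discharge coefficient)
2*g*h = 2 * 981 * 40.5 = 79461.0 cm^2/s^2
sqrt(79461.0) = 281.88828 cm/s
v = 0.77 * 281.88828 = 217.0540 cm/s

Answer: 217.0540 cm/s


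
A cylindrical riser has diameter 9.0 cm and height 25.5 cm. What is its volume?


Formula: V = pi * (D/2)^2 * H  (cylinder volume)
Radius = D/2 = 9.0/2 = 4.5 cm
V = pi * 4.5^2 * 25.5 = 1622.2399 cm^3

Final answer: 1622.2399 cm^3


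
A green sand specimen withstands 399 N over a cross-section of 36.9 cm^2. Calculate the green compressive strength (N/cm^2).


Formula: Compressive Strength = Force / Area
Strength = 399 N / 36.9 cm^2 = 10.8130 N/cm^2

Answer: 10.8130 N/cm^2


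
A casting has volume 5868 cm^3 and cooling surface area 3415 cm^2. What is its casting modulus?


Formula: Casting Modulus M = V / A
M = 5868 cm^3 / 3415 cm^2 = 1.7183 cm


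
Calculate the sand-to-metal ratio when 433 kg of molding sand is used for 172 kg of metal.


Formula: Sand-to-Metal Ratio = W_sand / W_metal
Ratio = 433 kg / 172 kg = 2.5174

Final answer: 2.5174


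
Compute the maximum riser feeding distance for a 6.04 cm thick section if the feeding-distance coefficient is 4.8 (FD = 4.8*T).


Formula: FD = 4.8 * T  (riser feeding-distance rule)
FD = 4.8 * 6.04 cm = 28.9920 cm

Answer: 28.9920 cm


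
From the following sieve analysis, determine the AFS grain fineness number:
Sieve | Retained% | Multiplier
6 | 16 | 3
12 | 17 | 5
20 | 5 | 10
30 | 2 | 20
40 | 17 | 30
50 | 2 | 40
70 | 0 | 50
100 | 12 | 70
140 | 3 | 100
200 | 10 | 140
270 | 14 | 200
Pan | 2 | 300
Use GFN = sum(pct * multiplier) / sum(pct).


Formula: GFN = sum(pct * multiplier) / sum(pct)
sum(pct * multiplier) = 6753
sum(pct) = 100
GFN = 6753 / 100 = 67.53

Final answer: 67.53


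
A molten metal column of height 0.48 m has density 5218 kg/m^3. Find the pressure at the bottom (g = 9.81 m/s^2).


Formula: P = rho * g * h
rho * g = 5218 * 9.81 = 51188.58 N/m^3
P = 51188.58 * 0.48 = 24570.5184 Pa

Answer: 24570.5184 Pa


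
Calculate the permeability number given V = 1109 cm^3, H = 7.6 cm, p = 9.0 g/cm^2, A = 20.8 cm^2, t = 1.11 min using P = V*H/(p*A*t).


Formula: Permeability Number P = (V * H) / (p * A * t)
Numerator: V * H = 1109 * 7.6 = 8428.4
Denominator: p * A * t = 9.0 * 20.8 * 1.11 = 207.792
P = 8428.4 / 207.792 = 40.5617


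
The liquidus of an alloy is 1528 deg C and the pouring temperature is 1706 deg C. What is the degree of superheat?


Formula: Superheat = T_pour - T_melt
Superheat = 1706 - 1528 = 178 deg C

Final answer: 178 deg C


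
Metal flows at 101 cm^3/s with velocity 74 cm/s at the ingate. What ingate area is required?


Formula: A_ingate = Q / v  (continuity equation)
A = 101 cm^3/s / 74 cm/s = 1.3649 cm^2

Answer: 1.3649 cm^2


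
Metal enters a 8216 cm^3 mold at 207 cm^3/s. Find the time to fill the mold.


Formula: t_fill = V_mold / Q_flow
t = 8216 cm^3 / 207 cm^3/s = 39.6908 s

Final answer: 39.6908 s


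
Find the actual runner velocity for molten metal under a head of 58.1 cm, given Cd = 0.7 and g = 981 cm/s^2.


Formula: v = Cd * sqrt(2 * g * h)  (Torricelli with discharge coefficient)
2*g*h = 2 * 981 * 58.1 = 113992.2 cm^2/s^2
sqrt(113992.2) = 337.62731 cm/s
v = 0.7 * 337.62731 = 236.3391 cm/s


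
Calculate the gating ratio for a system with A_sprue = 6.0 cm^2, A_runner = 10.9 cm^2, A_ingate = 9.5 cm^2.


Sprue:Runner:Ingate = 1 : 10.9/6.0 : 9.5/6.0 = 1:1.82:1.58

Answer: 1:1.82:1.58


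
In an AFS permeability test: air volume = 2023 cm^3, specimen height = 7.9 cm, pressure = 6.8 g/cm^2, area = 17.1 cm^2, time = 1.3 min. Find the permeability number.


Formula: Permeability Number P = (V * H) / (p * A * t)
Numerator: V * H = 2023 * 7.9 = 15981.7
Denominator: p * A * t = 6.8 * 17.1 * 1.3 = 151.164
P = 15981.7 / 151.164 = 105.7242

Final answer: 105.7242


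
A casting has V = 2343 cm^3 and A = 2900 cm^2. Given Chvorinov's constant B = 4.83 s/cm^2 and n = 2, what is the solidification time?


Formula: t_s = B * (V/A)^n  (Chvorinov's rule, n=2)
Modulus M = V/A = 2343/2900 = 0.807931 cm
M^2 = 0.807931^2 = 0.652753 cm^2
t_s = 4.83 * 0.652753 = 3.1528 s

3.1528 s


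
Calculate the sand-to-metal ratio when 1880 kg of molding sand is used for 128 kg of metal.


Formula: Sand-to-Metal Ratio = W_sand / W_metal
Ratio = 1880 kg / 128 kg = 14.6875

14.6875
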